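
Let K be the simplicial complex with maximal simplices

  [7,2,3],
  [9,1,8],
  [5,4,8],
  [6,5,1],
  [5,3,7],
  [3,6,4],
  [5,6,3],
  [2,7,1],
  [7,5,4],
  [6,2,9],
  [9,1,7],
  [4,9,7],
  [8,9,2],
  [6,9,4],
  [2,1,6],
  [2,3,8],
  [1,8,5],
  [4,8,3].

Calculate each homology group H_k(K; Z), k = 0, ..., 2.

H_0 ≅ Z,  H_1 ≅ Z ⊕ Z/2,  H_2 = 0.

Take the total order 1 < 2 < 3 < 4 < 5 < 6 < 7 < 8 < 9 on the vertex set. Then K (dimension 2) consists of the simplices:

  0-simplices (9): [1], [2], [3], [4], [5], [6], [7], [8], [9]
  1-simplices (27): (27 of them)
  2-simplices (18): [1,2,6], [1,2,7], [1,5,6], [1,5,8], [1,7,9], [1,8,9], [2,3,7], [2,3,8], [2,6,9], [2,8,9], [3,4,6], [3,4,8], [3,5,6], [3,5,7], [4,5,7], [4,5,8], [4,6,9], [4,7,9]

Hence C_0 ≅ Z^9, C_1 ≅ Z^27, C_2 ≅ Z^18.

Boundary ∂_1: C_1 → C_0 maps an edge to its endpoints' difference, ∂[p,q] = q − p. For instance
  ∂[4,8] = [8] − [4].
This gives a 9×27 integer matrix of rank 8; reducing to Smith normal form yields diagonal entries (1,1,1,1,1,1,1,1).

∂_2: C_2 → C_1 acts by ∂[p,q,r] = [q,r] − [p,r] + [p,q]. For instance
  ∂[2,8,9] = [8,9] − [2,9] + [2,8],
  ∂[4,6,9] = [6,9] − [4,9] + [4,6].
This gives a 27×18 integer matrix of rank 18; reducing to Smith normal form yields diagonal entries (1,1,1,1,1,1,1,1,1,1,1,1,1,1,1,1,1,2).

Reading off H_k = ker ∂_k / im ∂_{k+1}:

  H_0: rank C_0 − rank ∂_1 = 9 − 8 = 1, and the invariant factors of ∂_1 are all 1, so H_0 = Z.
  H_1: rank ker ∂_1 − rank ∂_2 = (27 − 8) − 18 = 1, and ∂_2 has invariant factor 2 > 1, so H_1 = Z ⊕ Z/2.
  H_2: rank ker ∂_2 − rank ∂_3 = (18 − 18) − 0 = 0, and there is no ∂_3, so H_2 = 0.

As a check, the Euler characteristic is 9 − 27 + 18 = 0, which agrees with 1 − 1 + 0 = 0.
(K is a triangulation of the Klein bottle.)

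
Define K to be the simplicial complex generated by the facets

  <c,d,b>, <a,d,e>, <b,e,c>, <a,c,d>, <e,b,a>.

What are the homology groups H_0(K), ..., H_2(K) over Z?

H_0 ≅ Z,  H_1 ≅ Z,  H_2 = 0.

K has 5 vertices, 10 edges, 5 triangles.
rank ∂_0 = 0, rank ∂_1 = 4 ⇒ b_0 = 5 − 0 − 4 = 1; all invariant factors of ∂_1 are 1 so no torsion. So H_0 = Z.
rank ∂_1 = 4, rank ∂_2 = 5 ⇒ b_1 = 10 − 4 − 5 = 1; all invariant factors of ∂_2 are 1 so no torsion. So H_1 = Z.
rank ∂_2 = 5, rank ∂_3 = 0 ⇒ b_2 = 5 − 5 − 0 = 0. So H_2 = 0.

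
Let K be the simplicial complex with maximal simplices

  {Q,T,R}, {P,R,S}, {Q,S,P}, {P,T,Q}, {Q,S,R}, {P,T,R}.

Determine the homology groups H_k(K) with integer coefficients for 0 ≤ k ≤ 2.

Take the total order P < Q < R < S < T on the vertex set. Then K (dimension 2) consists of the simplices:

  0-simplices (5): P, Q, R, S, T
  1-simplices (9): PQ, PR, PS, PT, QR, QS, QT, RS, RT
  2-simplices (6): PQS, PQT, PRS, PRT, QRS, QRT

Hence C_0 ≅ Z^5, C_1 ≅ Z^9, C_2 ≅ Z^6.

The boundary map ∂_1: C_1 → C_0 is given by ∂[p,q] = [q] − [p].
This gives a 5×9 integer matrix of rank 4; reducing to Smith normal form yields diagonal entries (1,1,1,1).

Boundary ∂_2: C_2 → C_1 acts by ∂[p,q,r] = [q,r] − [p,r] + [p,q]. For instance
  ∂PRT = RT − PT + PR,
  ∂PQT = QT − PT + PQ.
The 9×6 boundary matrix has rank 5 and Smith normal form diag(1,1,1,1,1).

Computing H_k = (kernel of ∂_k) / (image of ∂_{k+1}):

  H_0: rank C_0 − rank ∂_1 = 5 − 4 = 1, and the invariant factors of ∂_1 are all 1, so H_0 ≅ Z.
  H_1: rank ker ∂_1 − rank ∂_2 = (9 − 4) − 5 = 0, and the invariant factors of ∂_2 are all 1, so H_1 ≅ 0.
  H_2: rank ker ∂_2 − rank ∂_3 = (6 − 5) − 0 = 1, and there is no ∂_3, so H_2 ≅ Z.

As a check, the Euler characteristic is 5 − 9 + 6 = 2, which agrees with 1 − 0 + 1 = 2.
(K is a triangulation of the 2-sphere S^2.)

H_0 = Z,  H_1 = 0,  H_2 = Z.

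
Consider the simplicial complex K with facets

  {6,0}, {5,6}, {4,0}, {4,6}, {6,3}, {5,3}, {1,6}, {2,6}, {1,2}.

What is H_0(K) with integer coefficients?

H_0 = Z.

We work with the vertex ordering 0 < 1 < 2 < 3 < 4 < 5 < 6. The simplices of K, each written with vertices in increasing order, are:

  0-simplices (7): [0], [1], [2], [3], [4], [5], [6]
  1-simplices (9): [0,4], [0,6], [1,2], [1,6], [2,6], [3,5], [3,6], [4,6], [5,6]

so the chain groups are C_0 ≅ Z^7, C_1 ≅ Z^9.

The boundary map ∂_1: C_1 → C_0 sends each edge [p,q] (with p < q) to q − p. For instance
  ∂[0,6] = [6] − [0].
The resulting 7×9 matrix has rank 6, and its Smith normal form has invariant factors (1,1,1,1,1,1).

Reading off H_k = ker ∂_k / im ∂_{k+1}:

  H_0: rank C_0 − rank ∂_1 = 7 − 6 = 1, and the invariant factors of ∂_1 are all 1, so H_0 = Z.

(K is a triangulation of a wedge of 3 circles.)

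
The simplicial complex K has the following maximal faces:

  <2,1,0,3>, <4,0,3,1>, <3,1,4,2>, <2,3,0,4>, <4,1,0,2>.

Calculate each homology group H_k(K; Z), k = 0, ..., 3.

Order the vertices as 0 < 1 < 2 < 3 < 4. Listing each simplex with vertices in this order, K has dimension 3 with simplices:

  0-simplices (5): [0], [1], [2], [3], [4]
  1-simplices (10): [0,1], [0,2], [0,3], [0,4], [1,2], [1,3], [1,4], [2,3], [2,4], [3,4]
  2-simplices (10): [0,1,2], [0,1,3], [0,1,4], [0,2,3], [0,2,4], [0,3,4], [1,2,3], [1,2,4], [1,3,4], [2,3,4]
  3-simplices (5): [0,1,2,3], [0,1,2,4], [0,1,3,4], [0,2,3,4], [1,2,3,4]

giving chain groups C_0 ≅ Z^5, C_1 ≅ Z^10, C_2 ≅ Z^10, C_3 ≅ Z^5.

∂_1: C_1 → C_0 is given by ∂[p,q] = [q] − [p]. For instance
  ∂[0,4] = [4] − [0].
The resulting 5×10 matrix has rank 4, and its Smith normal form has invariant factors (1,1,1,1).

∂_2: C_2 → C_1 maps a triangle to the signed sum of its edges. For instance
  ∂[0,1,2] = [1,2] − [0,2] + [0,1],
  ∂[0,2,4] = [2,4] − [0,4] + [0,2].
This gives a 10×10 integer matrix of rank 6; reducing to Smith normal form yields diagonal entries (1,1,1,1,1,1).

Boundary ∂_3: C_3 → C_2 sends each 3-simplex σ to the alternating sum Σ_i (−1)^i (σ with its i-th vertex removed). For instance
  ∂[0,1,2,3] = [1,2,3] − [0,2,3] + [0,1,3] − [0,1,2],
  ∂[0,1,2,4] = [1,2,4] − [0,2,4] + [0,1,4] − [0,1,2].
This gives a 10×5 integer matrix of rank 4; reducing to Smith normal form yields diagonal entries (1,1,1,1).

Now H_k = ker ∂_k / im ∂_{k+1}, so:

  H_0: rank C_0 − rank ∂_1 = 5 − 4 = 1, and the invariant factors of ∂_1 are all 1, so H_0 ≅ Z.
  H_1: rank ker ∂_1 − rank ∂_2 = (10 − 4) − 6 = 0, and the invariant factors of ∂_2 are all 1, so H_1 ≅ 0.
  H_2: rank ker ∂_2 − rank ∂_3 = (10 − 6) − 4 = 0, and the invariant factors of ∂_3 are all 1, so H_2 ≅ 0.
  H_3: rank ker ∂_3 − rank ∂_4 = (5 − 4) − 0 = 1, and there is no ∂_4, so H_3 ≅ Z.

(K is a triangulation of the 3-sphere S^3.)

H_0 ≅ Z,  H_1 = 0,  H_2 = 0,  H_3 ≅ Z.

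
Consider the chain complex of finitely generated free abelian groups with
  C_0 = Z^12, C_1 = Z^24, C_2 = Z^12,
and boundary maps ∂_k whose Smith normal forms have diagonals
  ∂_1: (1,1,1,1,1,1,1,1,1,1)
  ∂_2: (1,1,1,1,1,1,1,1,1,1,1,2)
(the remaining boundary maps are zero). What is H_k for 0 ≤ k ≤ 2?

H_0 ≅ Z^2,  H_1 ≅ Z^2 × Z/2,  H_2 = 0.

H_0: b_0 = 12 − 0 − 10 = 2; torsion from ∂_1 factors > 1: none. So H_0 ≅ Z^2.
H_1: b_1 = 24 − 10 − 12 = 2; torsion from ∂_2 factors > 1: [2]. So H_1 ≅ Z^2 × Z/2.
H_2: b_2 = 12 − 12 − 0 = 0; torsion from ∂_3 factors > 1: none. So H_2 ≅ 0.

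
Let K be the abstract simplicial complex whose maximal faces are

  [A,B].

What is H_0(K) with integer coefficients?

H_0 ≅ Z.

Fix the vertex order A < B and write every simplex with vertices in increasing order. Then dim K = 1 and the simplices of K are:

  0-simplices (2): A, B
  1-simplices (1): AB

so the chain groups are C_0 ≅ Z^2, C_1 ≅ Z^1.

Boundary ∂_1: C_1 → C_0 sends each edge [p,q] (with p < q) to q − p. For instance
  ∂AB = B − A.
As a 2×1 matrix over Z this has rank 1, with invariant factors (1).

Reading off H_k = ker ∂_k / im ∂_{k+1}:

  H_0: rank C_0 − rank ∂_1 = 2 − 1 = 1, and the invariant factors of ∂_1 are all 1, so H_0 ≅ Z.

(K is a triangulation of the 1-simplex.)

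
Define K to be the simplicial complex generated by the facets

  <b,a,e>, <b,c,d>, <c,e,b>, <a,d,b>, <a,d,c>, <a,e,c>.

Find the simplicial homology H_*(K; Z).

H_0 ≅ Z,  H_1 = 0,  H_2 ≅ Z.

Order the vertices as a < b < c < d < e. Listing each simplex with vertices in this order, K has dimension 2 with simplices:

  0-simplices (5): a, b, c, d, e
  1-simplices (9): ab, ac, ad, ae, bc, bd, be, cd, ce
  2-simplices (6): abd, abe, acd, ace, bcd, bce

so the chain groups are C_0 ≅ Z^5, C_1 ≅ Z^9, C_2 ≅ Z^6.

∂_1: C_1 → C_0 maps an edge to its endpoints' difference, ∂[p,q] = q − p.
This gives a 5×9 integer matrix of rank 4; reducing to Smith normal form yields diagonal entries (1,1,1,1).

∂_2: C_2 → C_1 maps a triangle to the signed sum of its edges. For instance
  ∂acd = cd − ad + ac,
  ∂abd = bd − ad + ab.
The resulting 9×6 matrix has rank 5, and its Smith normal form has invariant factors (1,1,1,1,1).

Now H_k = ker ∂_k / im ∂_{k+1}, so:

  H_0: rank C_0 − rank ∂_1 = 5 − 4 = 1, and the invariant factors of ∂_1 are all 1, so H_0 ≅ Z.
  H_1: rank ker ∂_1 − rank ∂_2 = (9 − 4) − 5 = 0, and the invariant factors of ∂_2 are all 1, so H_1 ≅ 0.
  H_2: rank ker ∂_2 − rank ∂_3 = (6 − 5) − 0 = 1, and there is no ∂_3, so H_2 ≅ Z.

As a check, the Euler characteristic is 5 − 9 + 6 = 2, which agrees with 1 − 0 + 1 = 2.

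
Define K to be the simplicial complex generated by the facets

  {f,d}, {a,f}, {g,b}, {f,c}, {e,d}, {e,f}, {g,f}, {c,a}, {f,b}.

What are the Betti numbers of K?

Fix the vertex order a < b < c < d < e < f < g and write every simplex with vertices in increasing order. Then dim K = 1 and the simplices of K are:

  0-simplices (7): a, b, c, d, e, f, g
  1-simplices (9): ac, af, bf, bg, cf, de, df, ef, fg

giving chain groups C_0 ≅ Z^7, C_1 ≅ Z^9.

∂_1: C_1 → C_0 maps an edge to its endpoints' difference, ∂[p,q] = q − p. For instance
  ∂af = f − a.
This gives a 7×9 integer matrix of rank 6; reducing to Smith normal form yields diagonal entries (1,1,1,1,1,1).

Computing H_k = (kernel of ∂_k) / (image of ∂_{k+1}):

  H_0: rank C_0 − rank ∂_1 = 7 − 6 = 1, and the invariant factors of ∂_1 are all 1, so H_0 = Z.
  H_1: rank ker ∂_1 − rank ∂_2 = (9 − 6) − 0 = 3, and there is no ∂_2, so H_1 = Z^3.

Hence the Betti numbers are b_0 = 1, b_1 = 3.

b_0 = 1, b_1 = 3.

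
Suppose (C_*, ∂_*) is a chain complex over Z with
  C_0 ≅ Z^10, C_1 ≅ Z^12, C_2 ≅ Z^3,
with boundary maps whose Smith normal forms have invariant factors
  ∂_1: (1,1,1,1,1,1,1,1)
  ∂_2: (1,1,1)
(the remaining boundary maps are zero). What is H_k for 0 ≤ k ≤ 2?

H_0: b_0 = 10 − 0 − 8 = 2; torsion from ∂_1 factors > 1: none. So H_0 = Z^2.
H_1: b_1 = 12 − 8 − 3 = 1; torsion from ∂_2 factors > 1: none. So H_1 = Z.
H_2: b_2 = 3 − 3 − 0 = 0; torsion from ∂_3 factors > 1: none. So H_2 = 0.

H_0 = Z^2,  H_1 = Z,  H_2 = 0.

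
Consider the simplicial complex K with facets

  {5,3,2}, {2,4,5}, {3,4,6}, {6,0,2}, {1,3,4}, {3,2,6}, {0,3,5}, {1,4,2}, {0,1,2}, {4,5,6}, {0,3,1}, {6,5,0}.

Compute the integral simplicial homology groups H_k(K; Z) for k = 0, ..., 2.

H_0 ≅ Z,  H_1 ≅ Z/2Z,  H_2 = 0.

Fix the vertex order 0 < 1 < 2 < 3 < 4 < 5 < 6 and write every simplex with vertices in increasing order. Then dim K = 2 and the simplices of K are:

  0-simplices (7): [0], [1], [2], [3], [4], [5], [6]
  1-simplices (18): [0,1], [0,2], [0,3], [0,5], [0,6], [1,2], [1,3], [1,4], [2,3], [2,4], [2,5], [2,6], [3,4], [3,5], [3,6], [4,5], [4,6], [5,6]
  2-simplices (12): [0,1,2], [0,1,3], [0,2,6], [0,3,5], [0,5,6], [1,2,4], [1,3,4], [2,3,5], [2,3,6], [2,4,5], [3,4,6], [4,5,6]

giving chain groups C_0 ≅ Z^7, C_1 ≅ Z^18, C_2 ≅ Z^12.

The boundary map ∂_1: C_1 → C_0 maps an edge to its endpoints' difference, ∂[p,q] = q − p. For instance
  ∂[2,3] = [3] − [2].
As a 7×18 matrix over Z this has rank 6, with invariant factors (1,1,1,1,1,1).

The boundary map ∂_2: C_2 → C_1 sends each 2-simplex [p,q,r] to [q,r] − [p,r] + [p,q]. For instance
  ∂[1,2,4] = [2,4] − [1,4] + [1,2],
  ∂[2,4,5] = [4,5] − [2,5] + [2,4].
The 18×12 boundary matrix has rank 12 and Smith normal form diag(1,1,1,1,1,1,1,1,1,1,1,2).

From H_k ≅ ker(∂_k) / im(∂_{k+1}) we obtain:

  H_0: rank C_0 − rank ∂_1 = 7 − 6 = 1, and the invariant factors of ∂_1 are all 1, so H_0 = Z.
  H_1: rank ker ∂_1 − rank ∂_2 = (18 − 6) − 12 = 0, and ∂_2 has invariant factor 2 > 1, so H_1 = Z/2Z.
  H_2: rank ker ∂_2 − rank ∂_3 = (12 − 12) − 0 = 0, and there is no ∂_3, so H_2 = 0.

(K is a triangulation of the real projective plane RP^2.)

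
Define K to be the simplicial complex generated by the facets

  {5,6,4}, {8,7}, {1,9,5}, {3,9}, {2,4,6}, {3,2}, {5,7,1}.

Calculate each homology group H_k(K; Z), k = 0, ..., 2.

H_0 = Z,  H_1 = Z,  H_2 = 0.

Fix the vertex order 1 < 2 < 3 < 4 < 5 < 6 < 7 < 8 < 9 and write every simplex with vertices in increasing order. Then dim K = 2 and the simplices of K are:

  0-simplices (9): [1], [2], [3], [4], [5], [6], [7], [8], [9]
  1-simplices (13): [1,5], [1,7], [1,9], [2,3], [2,4], [2,6], [3,9], [4,5], [4,6], [5,6], [5,7], [5,9], [7,8]
  2-simplices (4): [1,5,7], [1,5,9], [2,4,6], [4,5,6]

Hence C_0 ≅ Z^9, C_1 ≅ Z^13, C_2 ≅ Z^4.

∂_1: C_1 → C_0 is given by ∂[p,q] = [q] − [p]. For instance
  ∂[1,5] = [5] − [1].
The 9×13 boundary matrix has rank 8 and Smith normal form diag(1,1,1,1,1,1,1,1).

∂_2: C_2 → C_1 sends each 2-simplex [p,q,r] to [q,r] − [p,r] + [p,q]. For instance
  ∂[1,5,9] = [5,9] − [1,9] + [1,5],
  ∂[4,5,6] = [5,6] − [4,6] + [4,5].
As a 13×4 matrix over Z this has rank 4, with invariant factors (1,1,1,1).

Computing H_k = (kernel of ∂_k) / (image of ∂_{k+1}):

  H_0: rank C_0 − rank ∂_1 = 9 − 8 = 1, and the invariant factors of ∂_1 are all 1, so H_0 ≅ Z.
  H_1: rank ker ∂_1 − rank ∂_2 = (13 − 8) − 4 = 1, and the invariant factors of ∂_2 are all 1, so H_1 ≅ Z.
  H_2: rank ker ∂_2 − rank ∂_3 = (4 − 4) − 0 = 0, and there is no ∂_3, so H_2 ≅ 0.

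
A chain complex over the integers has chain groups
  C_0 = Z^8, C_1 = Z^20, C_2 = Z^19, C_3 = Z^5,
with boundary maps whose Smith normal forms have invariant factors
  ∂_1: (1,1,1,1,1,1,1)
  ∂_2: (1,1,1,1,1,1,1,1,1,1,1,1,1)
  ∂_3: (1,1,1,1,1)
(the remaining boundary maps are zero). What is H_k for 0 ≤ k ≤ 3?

H_0: b_0 = 8 − 0 − 7 = 1; torsion from ∂_1 factors > 1: none. So H_0 ≅ Z.
H_1: b_1 = 20 − 7 − 13 = 0; torsion from ∂_2 factors > 1: none. So H_1 ≅ 0.
H_2: b_2 = 19 − 13 − 5 = 1; torsion from ∂_3 factors > 1: none. So H_2 ≅ Z.
H_3: b_3 = 5 − 5 − 0 = 0; torsion from ∂_4 factors > 1: none. So H_3 ≅ 0.

H_0 ≅ Z,  H_1 = 0,  H_2 ≅ Z,  H_3 = 0.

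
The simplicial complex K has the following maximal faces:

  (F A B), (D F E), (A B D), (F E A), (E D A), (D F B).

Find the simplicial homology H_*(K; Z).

Order the vertices as A < B < D < E < F. Listing each simplex with vertices in this order, K has dimension 2 with simplices:

  0-simplices (5): A, B, D, E, F
  1-simplices (9): AB, AD, AE, AF, BD, BF, DE, DF, EF
  2-simplices (6): ABD, ABF, ADE, AEF, BDF, DEF

so the chain groups are C_0 ≅ Z^5, C_1 ≅ Z^9, C_2 ≅ Z^6.

Boundary ∂_1: C_1 → C_0 is given by ∂[p,q] = [q] − [p].
The 5×9 boundary matrix has rank 4 and Smith normal form diag(1,1,1,1).

The boundary map ∂_2: C_2 → C_1 sends each 2-simplex [p,q,r] to [q,r] − [p,r] + [p,q]. For instance
  ∂DEF = EF − DF + DE,
  ∂ADE = DE − AE + AD.
This gives a 9×6 integer matrix of rank 5; reducing to Smith normal form yields diagonal entries (1,1,1,1,1).

Computing H_k = (kernel of ∂_k) / (image of ∂_{k+1}):

  H_0: rank C_0 − rank ∂_1 = 5 − 4 = 1, and the invariant factors of ∂_1 are all 1, so H_0 = Z.
  H_1: rank ker ∂_1 − rank ∂_2 = (9 − 4) − 5 = 0, and the invariant factors of ∂_2 are all 1, so H_1 = 0.
  H_2: rank ker ∂_2 − rank ∂_3 = (6 − 5) − 0 = 1, and there is no ∂_3, so H_2 = Z.

As a check, the Euler characteristic is 5 − 9 + 6 = 2, which agrees with 1 − 0 + 1 = 2.

H_0 = Z,  H_1 = 0,  H_2 = Z.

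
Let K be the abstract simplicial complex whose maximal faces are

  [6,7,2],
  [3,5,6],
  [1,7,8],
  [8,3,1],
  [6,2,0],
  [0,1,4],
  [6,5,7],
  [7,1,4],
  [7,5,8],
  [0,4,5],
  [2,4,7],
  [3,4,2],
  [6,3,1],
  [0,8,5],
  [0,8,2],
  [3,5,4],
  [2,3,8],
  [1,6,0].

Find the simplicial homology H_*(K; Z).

Fix the vertex order 0 < 1 < 2 < 3 < 4 < 5 < 6 < 7 < 8 and write every simplex with vertices in increasing order. Then dim K = 2 and the simplices of K are:

  0-simplices (9): [0], [1], [2], [3], [4], [5], [6], [7], [8]
  1-simplices (27): (27 of them)
  2-simplices (18): [0,1,4], [0,1,6], [0,2,6], [0,2,8], [0,4,5], [0,5,8], [1,3,6], [1,3,8], [1,4,7], [1,7,8], [2,3,4], [2,3,8], [2,4,7], [2,6,7], [3,4,5], [3,5,6], [5,6,7], [5,7,8]

giving chain groups C_0 ≅ Z^9, C_1 ≅ Z^27, C_2 ≅ Z^18.

∂_1: C_1 → C_0 maps an edge to its endpoints' difference, ∂[p,q] = q − p. For instance
  ∂[1,4] = [4] − [1].
As a 9×27 matrix over Z this has rank 8, with invariant factors (1,1,1,1,1,1,1,1).

∂_2: C_2 → C_1 maps a triangle to the signed sum of its edges. For instance
  ∂[2,6,7] = [6,7] − [2,7] + [2,6],
  ∂[1,4,7] = [4,7] − [1,7] + [1,4].
This gives a 27×18 integer matrix of rank 17; reducing to Smith normal form yields diagonal entries (1,1,1,1,1,1,1,1,1,1,1,1,1,1,1,1,1).

Computing H_k = (kernel of ∂_k) / (image of ∂_{k+1}):

  H_0: rank C_0 − rank ∂_1 = 9 − 8 = 1, and the invariant factors of ∂_1 are all 1, so H_0 ≅ Z.
  H_1: rank ker ∂_1 − rank ∂_2 = (27 − 8) − 17 = 2, and the invariant factors of ∂_2 are all 1, so H_1 ≅ Z^2.
  H_2: rank ker ∂_2 − rank ∂_3 = (18 − 17) − 0 = 1, and there is no ∂_3, so H_2 ≅ Z.

H_0 ≅ Z,  H_1 ≅ Z^2,  H_2 ≅ Z.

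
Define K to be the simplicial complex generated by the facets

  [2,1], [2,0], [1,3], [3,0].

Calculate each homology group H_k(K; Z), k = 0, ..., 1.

H_0 = Z,  H_1 = Z.

We work with the vertex ordering 0 < 1 < 2 < 3. The simplices of K, each written with vertices in increasing order, are:

  0-simplices (4): [0], [1], [2], [3]
  1-simplices (4): [0,2], [0,3], [1,2], [1,3]

so the chain groups are C_0 ≅ Z^4, C_1 ≅ Z^4.

Boundary ∂_1: C_1 → C_0 sends each edge [p,q] (with p < q) to q − p.
This gives a 4×4 integer matrix of rank 3; reducing to Smith normal form yields diagonal entries (1,1,1).

From H_k ≅ ker(∂_k) / im(∂_{k+1}) we obtain:

  H_0: rank C_0 − rank ∂_1 = 4 − 3 = 1, and the invariant factors of ∂_1 are all 1, so H_0 ≅ Z.
  H_1: rank ker ∂_1 − rank ∂_2 = (4 − 3) − 0 = 1, and there is no ∂_2, so H_1 ≅ Z.

As a check, the Euler characteristic is 4 − 4 = 0, which agrees with 1 − 1 = 0.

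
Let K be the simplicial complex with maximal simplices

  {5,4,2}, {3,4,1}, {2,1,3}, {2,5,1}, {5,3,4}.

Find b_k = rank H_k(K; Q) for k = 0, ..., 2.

Order the vertices as 1 < 2 < 3 < 4 < 5. Listing each simplex with vertices in this order, K has dimension 2 with simplices:

  0-simplices (5): [1], [2], [3], [4], [5]
  1-simplices (10): [1,2], [1,3], [1,4], [1,5], [2,3], [2,4], [2,5], [3,4], [3,5], [4,5]
  2-simplices (5): [1,2,3], [1,2,5], [1,3,4], [2,4,5], [3,4,5]

so the chain groups are C_0 ≅ Z^5, C_1 ≅ Z^10, C_2 ≅ Z^5.

∂_1: C_1 → C_0 is given by ∂[p,q] = [q] − [p]. For instance
  ∂[1,2] = [2] − [1].
As a 5×10 matrix over Z this has rank 4, with invariant factors (1,1,1,1).

Boundary ∂_2: C_2 → C_1 acts by ∂[p,q,r] = [q,r] − [p,r] + [p,q]. For instance
  ∂[1,2,5] = [2,5] − [1,5] + [1,2],
  ∂[2,4,5] = [4,5] − [2,5] + [2,4].
This gives a 10×5 integer matrix of rank 5; reducing to Smith normal form yields diagonal entries (1,1,1,1,1).

Reading off H_k = ker ∂_k / im ∂_{k+1}:

  H_0: rank C_0 − rank ∂_1 = 5 − 4 = 1, and the invariant factors of ∂_1 are all 1, so H_0 = Z.
  H_1: rank ker ∂_1 − rank ∂_2 = (10 − 4) − 5 = 1, and the invariant factors of ∂_2 are all 1, so H_1 = Z.
  H_2: rank ker ∂_2 − rank ∂_3 = (5 − 5) − 0 = 0, and there is no ∂_3, so H_2 = 0.

Hence the Betti numbers are b_0 = 1, b_1 = 1, b_2 = 0.

b_0 = 1, b_1 = 1, b_2 = 0.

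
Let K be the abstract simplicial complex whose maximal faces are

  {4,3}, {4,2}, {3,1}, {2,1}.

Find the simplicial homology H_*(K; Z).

H_0 = Z,  H_1 = Z.

Fix the vertex order 1 < 2 < 3 < 4 and write every simplex with vertices in increasing order. Then dim K = 1 and the simplices of K are:

  0-simplices (4): [1], [2], [3], [4]
  1-simplices (4): [1,2], [1,3], [2,4], [3,4]

so the chain groups are C_0 ≅ Z^4, C_1 ≅ Z^4.

The boundary map ∂_1: C_1 → C_0 maps an edge to its endpoints' difference, ∂[p,q] = q − p. For instance
  ∂[3,4] = [4] − [3].
The 4×4 boundary matrix has rank 3 and Smith normal form diag(1,1,1).

From H_k ≅ ker(∂_k) / im(∂_{k+1}) we obtain:

  H_0: rank C_0 − rank ∂_1 = 4 − 3 = 1, and the invariant factors of ∂_1 are all 1, so H_0 ≅ Z.
  H_1: rank ker ∂_1 − rank ∂_2 = (4 − 3) − 0 = 1, and there is no ∂_2, so H_1 ≅ Z.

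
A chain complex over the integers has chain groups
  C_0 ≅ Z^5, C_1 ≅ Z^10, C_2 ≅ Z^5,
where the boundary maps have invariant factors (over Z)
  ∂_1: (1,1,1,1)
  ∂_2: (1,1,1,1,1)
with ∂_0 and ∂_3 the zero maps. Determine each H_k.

H_0 = Z,  H_1 = Z,  H_2 = 0.

H_0: b_0 = 5 − 0 − 4 = 1; torsion from ∂_1 factors > 1: none. So H_0 = Z.
H_1: b_1 = 10 − 4 − 5 = 1; torsion from ∂_2 factors > 1: none. So H_1 = Z.
H_2: b_2 = 5 − 5 − 0 = 0; torsion from ∂_3 factors > 1: none. So H_2 = 0.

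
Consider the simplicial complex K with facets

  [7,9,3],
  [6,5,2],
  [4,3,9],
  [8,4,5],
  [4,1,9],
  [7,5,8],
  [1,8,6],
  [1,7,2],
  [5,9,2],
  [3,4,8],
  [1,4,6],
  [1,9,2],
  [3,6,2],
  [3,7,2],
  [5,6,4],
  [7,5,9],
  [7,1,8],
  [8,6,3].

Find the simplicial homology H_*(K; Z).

H_0 = Z,  H_1 = Z ⊕ Z/2,  H_2 = 0.

Take the total order 1 < 2 < 3 < 4 < 5 < 6 < 7 < 8 < 9 on the vertex set. Then K (dimension 2) consists of the simplices:

  0-simplices (9): [1], [2], [3], [4], [5], [6], [7], [8], [9]
  1-simplices (27): (27 of them)
  2-simplices (18): [1,2,7], [1,2,9], [1,4,6], [1,4,9], [1,6,8], [1,7,8], [2,3,6], [2,3,7], [2,5,6], [2,5,9], [3,4,8], [3,4,9], [3,6,8], [3,7,9], [4,5,6], [4,5,8], [5,7,8], [5,7,9]

Hence C_0 ≅ Z^9, C_1 ≅ Z^27, C_2 ≅ Z^18.

∂_1: C_1 → C_0 sends each edge [p,q] (with p < q) to q − p. For instance
  ∂[2,6] = [6] − [2].
This gives a 9×27 integer matrix of rank 8; reducing to Smith normal form yields diagonal entries (1,1,1,1,1,1,1,1).

The boundary map ∂_2: C_2 → C_1 acts by ∂[p,q,r] = [q,r] − [p,r] + [p,q]. For instance
  ∂[5,7,8] = [7,8] − [5,8] + [5,7],
  ∂[3,4,8] = [4,8] − [3,8] + [3,4].
The resulting 27×18 matrix has rank 18, and its Smith normal form has invariant factors (1,1,1,1,1,1,1,1,1,1,1,1,1,1,1,1,1,2).

From H_k ≅ ker(∂_k) / im(∂_{k+1}) we obtain:

  H_0: rank C_0 − rank ∂_1 = 9 − 8 = 1, and the invariant factors of ∂_1 are all 1, so H_0 = Z.
  H_1: rank ker ∂_1 − rank ∂_2 = (27 − 8) − 18 = 1, and ∂_2 has invariant factor 2 > 1, so H_1 = Z ⊕ Z/2.
  H_2: rank ker ∂_2 − rank ∂_3 = (18 − 18) − 0 = 0, and there is no ∂_3, so H_2 = 0.

(K is a triangulation of the Klein bottle.)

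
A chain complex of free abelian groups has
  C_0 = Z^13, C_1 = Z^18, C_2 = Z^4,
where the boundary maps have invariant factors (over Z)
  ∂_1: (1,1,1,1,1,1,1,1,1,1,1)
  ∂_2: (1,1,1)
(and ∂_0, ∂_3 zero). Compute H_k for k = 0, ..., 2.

H_0: b_0 = 13 − 0 − 11 = 2; torsion from ∂_1 factors > 1: none. So H_0 ≅ Z^2.
H_1: b_1 = 18 − 11 − 3 = 4; torsion from ∂_2 factors > 1: none. So H_1 ≅ Z^4.
H_2: b_2 = 4 − 3 − 0 = 1; torsion from ∂_3 factors > 1: none. So H_2 ≅ Z.

H_0 ≅ Z^2,  H_1 ≅ Z^4,  H_2 ≅ Z.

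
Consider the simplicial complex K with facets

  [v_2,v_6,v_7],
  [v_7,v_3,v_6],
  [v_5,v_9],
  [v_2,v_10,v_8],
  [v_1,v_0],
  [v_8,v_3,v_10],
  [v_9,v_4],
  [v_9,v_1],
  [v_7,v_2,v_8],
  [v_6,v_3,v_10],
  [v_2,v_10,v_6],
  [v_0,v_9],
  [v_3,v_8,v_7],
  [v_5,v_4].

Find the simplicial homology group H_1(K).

K has 11 vertices, 18 edges, 8 triangles.
rank ∂_1 = 9, rank ∂_2 = 7 ⇒ b_1 = 18 − 9 − 7 = 2; all invariant factors of ∂_2 are 1 so no torsion. So H_1 = Z^2.

H_1 = Z^2.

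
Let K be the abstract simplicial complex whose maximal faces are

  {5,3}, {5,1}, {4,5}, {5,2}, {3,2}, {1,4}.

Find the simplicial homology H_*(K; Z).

H_0 = Z,  H_1 = Z^2.

Order the vertices as 1 < 2 < 3 < 4 < 5. Listing each simplex with vertices in this order, K has dimension 1 with simplices:

  0-simplices (5): [1], [2], [3], [4], [5]
  1-simplices (6): [1,4], [1,5], [2,3], [2,5], [3,5], [4,5]

giving chain groups C_0 ≅ Z^5, C_1 ≅ Z^6.

The boundary map ∂_1: C_1 → C_0 is given by ∂[p,q] = [q] − [p]. For instance
  ∂[3,5] = [5] − [3].
This gives a 5×6 integer matrix of rank 4; reducing to Smith normal form yields diagonal entries (1,1,1,1).

From H_k ≅ ker(∂_k) / im(∂_{k+1}) we obtain:

  H_0: rank C_0 − rank ∂_1 = 5 − 4 = 1, and the invariant factors of ∂_1 are all 1, so H_0 ≅ Z.
  H_1: rank ker ∂_1 − rank ∂_2 = (6 − 4) − 0 = 2, and there is no ∂_2, so H_1 ≅ Z^2.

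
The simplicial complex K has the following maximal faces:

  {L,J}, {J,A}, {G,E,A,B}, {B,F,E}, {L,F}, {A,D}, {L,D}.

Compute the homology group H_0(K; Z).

H_0 ≅ Z.

Take the total order A < B < D < E < F < G < J < L on the vertex set. Then K (dimension 3) consists of the simplices:

  0-simplices (8): A, B, D, E, F, G, J, L
  1-simplices (13): AB, AD, AE, AG, AJ, BE, BF, BG, DL, EF, EG, FL, JL
  2-simplices (5): ABE, ABG, AEG, BEF, BEG
  3-simplices (1): ABEG

Hence C_0 ≅ Z^8, C_1 ≅ Z^13, C_2 ≅ Z^5, C_3 ≅ Z^1.

∂_1: C_1 → C_0 maps an edge to its endpoints' difference, ∂[p,q] = q − p. For instance
  ∂FL = L − F.
As a 8×13 matrix over Z this has rank 7, with invariant factors (1,1,1,1,1,1,1).

Boundary ∂_2: C_2 → C_1 acts by ∂[p,q,r] = [q,r] − [p,r] + [p,q]. For instance
  ∂ABG = BG − AG + AB,
  ∂AEG = EG − AG + AE.
The resulting 13×5 matrix has rank 4, and its Smith normal form has invariant factors (1,1,1,1).

Boundary ∂_3: C_3 → C_2 sends each 3-simplex σ to the alternating sum Σ_i (−1)^i (σ with its i-th vertex removed). For instance
  ∂ABEG = BEG − AEG + ABG − ABE.
This gives a 5×1 integer matrix of rank 1; reducing to Smith normal form yields diagonal entries (1).

Reading off H_k = ker ∂_k / im ∂_{k+1}:

  H_0: rank C_0 − rank ∂_1 = 8 − 7 = 1, and the invariant factors of ∂_1 are all 1, so H_0 ≅ Z.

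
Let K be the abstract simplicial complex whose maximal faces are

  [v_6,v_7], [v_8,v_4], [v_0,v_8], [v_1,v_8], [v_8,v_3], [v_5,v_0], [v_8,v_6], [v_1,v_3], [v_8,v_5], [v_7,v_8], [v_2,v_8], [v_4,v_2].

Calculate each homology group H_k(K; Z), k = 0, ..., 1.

Order the vertices as v_0 < v_1 < v_2 < v_3 < v_4 < v_5 < v_6 < v_7 < v_8. Listing each simplex with vertices in this order, K has dimension 1 with simplices:

  0-simplices (9): [v_0], [v_1], [v_2], [v_3], [v_4], [v_5], [v_6], [v_7], [v_8]
  1-simplices (12): [v_0,v_5], [v_0,v_8], [v_1,v_3], [v_1,v_8], [v_2,v_4], [v_2,v_8], [v_3,v_8], [v_4,v_8], [v_5,v_8], [v_6,v_7], [v_6,v_8], [v_7,v_8]

giving chain groups C_0 ≅ Z^9, C_1 ≅ Z^12.

∂_1: C_1 → C_0 is given by ∂[p,q] = [q] − [p].
The resulting 9×12 matrix has rank 8, and its Smith normal form has invariant factors (1,1,1,1,1,1,1,1).

Reading off H_k = ker ∂_k / im ∂_{k+1}:

  H_0: rank C_0 − rank ∂_1 = 9 − 8 = 1, and the invariant factors of ∂_1 are all 1, so H_0 ≅ Z.
  H_1: rank ker ∂_1 − rank ∂_2 = (12 − 8) − 0 = 4, and there is no ∂_2, so H_1 ≅ Z^4.

As a check, the Euler characteristic is 9 − 12 = -3, which agrees with 1 − 4 = -3.

H_0 ≅ Z,  H_1 ≅ Z^4.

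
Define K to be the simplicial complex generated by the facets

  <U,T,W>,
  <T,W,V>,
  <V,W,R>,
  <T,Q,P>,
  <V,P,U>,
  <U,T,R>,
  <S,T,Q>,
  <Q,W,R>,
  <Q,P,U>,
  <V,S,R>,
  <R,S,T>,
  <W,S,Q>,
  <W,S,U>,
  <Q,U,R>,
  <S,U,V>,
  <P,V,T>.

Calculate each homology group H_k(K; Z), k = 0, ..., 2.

H_0 ≅ Z,  H_1 ≅ Z^2,  H_2 ≅ Z.

Fix the vertex order P < Q < R < S < T < U < V < W and write every simplex with vertices in increasing order. Then dim K = 2 and the simplices of K are:

  0-simplices (8): P, Q, R, S, T, U, V, W
  1-simplices (24): PQ, PT, PU, PV, QR, QS, QT, QU, QW, RS, RT, RU, RV, RW, ST, SU, SV, SW, TU, TV, TW, UV, UW, VW
  2-simplices (16): PQT, PQU, PTV, PUV, QRU, QRW, QST, QSW, RST, RSV, RTU, RVW, SUV, SUW, TUW, TVW

so the chain groups are C_0 ≅ Z^8, C_1 ≅ Z^24, C_2 ≅ Z^16.

The boundary map ∂_1: C_1 → C_0 maps an edge to its endpoints' difference, ∂[p,q] = q − p.
As a 8×24 matrix over Z this has rank 7, with invariant factors (1,1,1,1,1,1,1).

Boundary ∂_2: C_2 → C_1 sends each 2-simplex [p,q,r] to [q,r] − [p,r] + [p,q]. For instance
  ∂TVW = VW − TW + TV,
  ∂PTV = TV − PV + PT.
As a 24×16 matrix over Z this has rank 15, with invariant factors (1,1,1,1,1,1,1,1,1,1,1,1,1,1,1).

Now H_k = ker ∂_k / im ∂_{k+1}, so:

  H_0: rank C_0 − rank ∂_1 = 8 − 7 = 1, and the invariant factors of ∂_1 are all 1, so H_0 = Z.
  H_1: rank ker ∂_1 − rank ∂_2 = (24 − 7) − 15 = 2, and the invariant factors of ∂_2 are all 1, so H_1 = Z^2.
  H_2: rank ker ∂_2 − rank ∂_3 = (16 − 15) − 0 = 1, and there is no ∂_3, so H_2 = Z.

As a check, the Euler characteristic is 8 − 24 + 16 = 0, which agrees with 1 − 2 + 1 = 0.
(K is a triangulation of the torus T^2.)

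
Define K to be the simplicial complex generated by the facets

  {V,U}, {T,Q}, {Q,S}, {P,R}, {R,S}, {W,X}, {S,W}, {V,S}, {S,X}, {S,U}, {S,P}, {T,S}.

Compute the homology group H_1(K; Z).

H_1 ≅ Z^4.

K has 9 vertices, 12 edges.
rank ∂_1 = 8, rank ∂_2 = 0 ⇒ b_1 = 12 − 8 − 0 = 4. So H_1 = Z^4.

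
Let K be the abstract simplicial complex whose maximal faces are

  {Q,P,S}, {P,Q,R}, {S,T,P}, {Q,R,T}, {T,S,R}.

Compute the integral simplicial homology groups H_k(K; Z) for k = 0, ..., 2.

Order the vertices as P < Q < R < S < T. Listing each simplex with vertices in this order, K has dimension 2 with simplices:

  0-simplices (5): P, Q, R, S, T
  1-simplices (10): PQ, PR, PS, PT, QR, QS, QT, RS, RT, ST
  2-simplices (5): PQR, PQS, PST, QRT, RST

so the chain groups are C_0 ≅ Z^5, C_1 ≅ Z^10, C_2 ≅ Z^5.

The boundary map ∂_1: C_1 → C_0 sends each edge [p,q] (with p < q) to q − p. For instance
  ∂QR = R − Q.
This gives a 5×10 integer matrix of rank 4; reducing to Smith normal form yields diagonal entries (1,1,1,1).

The boundary map ∂_2: C_2 → C_1 maps a triangle to the signed sum of its edges. For instance
  ∂PQS = QS − PS + PQ,
  ∂PQR = QR − PR + PQ.
As a 10×5 matrix over Z this has rank 5, with invariant factors (1,1,1,1,1).

From H_k ≅ ker(∂_k) / im(∂_{k+1}) we obtain:

  H_0: rank C_0 − rank ∂_1 = 5 − 4 = 1, and the invariant factors of ∂_1 are all 1, so H_0 ≅ Z.
  H_1: rank ker ∂_1 − rank ∂_2 = (10 − 4) − 5 = 1, and the invariant factors of ∂_2 are all 1, so H_1 ≅ Z.
  H_2: rank ker ∂_2 − rank ∂_3 = (5 − 5) − 0 = 0, and there is no ∂_3, so H_2 ≅ 0.

H_0 = Z,  H_1 = Z,  H_2 = 0.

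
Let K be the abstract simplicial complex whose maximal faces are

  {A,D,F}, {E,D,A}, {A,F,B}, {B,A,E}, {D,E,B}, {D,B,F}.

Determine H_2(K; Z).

Order the vertices as A < B < D < E < F. Listing each simplex with vertices in this order, K has dimension 2 with simplices:

  0-simplices (5): A, B, D, E, F
  1-simplices (9): AB, AD, AE, AF, BD, BE, BF, DE, DF
  2-simplices (6): ABE, ABF, ADE, ADF, BDE, BDF

so the chain groups are C_0 ≅ Z^5, C_1 ≅ Z^9, C_2 ≅ Z^6.

∂_1: C_1 → C_0 sends each edge [p,q] (with p < q) to q − p.
The resulting 5×9 matrix has rank 4, and its Smith normal form has invariant factors (1,1,1,1).

The boundary map ∂_2: C_2 → C_1 sends each 2-simplex [p,q,r] to [q,r] − [p,r] + [p,q]. For instance
  ∂ABE = BE − AE + AB,
  ∂BDF = DF − BF + BD.
This gives a 9×6 integer matrix of rank 5; reducing to Smith normal form yields diagonal entries (1,1,1,1,1).

From H_k ≅ ker(∂_k) / im(∂_{k+1}) we obtain:

  H_2: rank ker ∂_2 − rank ∂_3 = (6 − 5) − 0 = 1, and there is no ∂_3, so H_2 = Z.

(K is a triangulation of the 2-sphere S^2.)

H_2 ≅ Z.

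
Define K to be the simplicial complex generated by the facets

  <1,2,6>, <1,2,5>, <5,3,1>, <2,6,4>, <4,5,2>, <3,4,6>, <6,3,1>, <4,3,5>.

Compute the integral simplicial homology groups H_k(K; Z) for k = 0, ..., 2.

H_0 ≅ Z,  H_1 = 0,  H_2 ≅ Z.

Take the total order 1 < 2 < 3 < 4 < 5 < 6 on the vertex set. Then K (dimension 2) consists of the simplices:

  0-simplices (6): [1], [2], [3], [4], [5], [6]
  1-simplices (12): [1,2], [1,3], [1,5], [1,6], [2,4], [2,5], [2,6], [3,4], [3,5], [3,6], [4,5], [4,6]
  2-simplices (8): [1,2,5], [1,2,6], [1,3,5], [1,3,6], [2,4,5], [2,4,6], [3,4,5], [3,4,6]

giving chain groups C_0 ≅ Z^6, C_1 ≅ Z^12, C_2 ≅ Z^8.

∂_1: C_1 → C_0 sends each edge [p,q] (with p < q) to q − p. For instance
  ∂[4,6] = [6] − [4].
As a 6×12 matrix over Z this has rank 5, with invariant factors (1,1,1,1,1).

∂_2: C_2 → C_1 maps a triangle to the signed sum of its edges. For instance
  ∂[3,4,6] = [4,6] − [3,6] + [3,4],
  ∂[2,4,6] = [4,6] − [2,6] + [2,4].
This gives a 12×8 integer matrix of rank 7; reducing to Smith normal form yields diagonal entries (1,1,1,1,1,1,1).

Computing H_k = (kernel of ∂_k) / (image of ∂_{k+1}):

  H_0: rank C_0 − rank ∂_1 = 6 − 5 = 1, and the invariant factors of ∂_1 are all 1, so H_0 ≅ Z.
  H_1: rank ker ∂_1 − rank ∂_2 = (12 − 5) − 7 = 0, and the invariant factors of ∂_2 are all 1, so H_1 ≅ 0.
  H_2: rank ker ∂_2 − rank ∂_3 = (8 − 7) − 0 = 1, and there is no ∂_3, so H_2 ≅ Z.

(K is a triangulation of the 2-sphere S^2.)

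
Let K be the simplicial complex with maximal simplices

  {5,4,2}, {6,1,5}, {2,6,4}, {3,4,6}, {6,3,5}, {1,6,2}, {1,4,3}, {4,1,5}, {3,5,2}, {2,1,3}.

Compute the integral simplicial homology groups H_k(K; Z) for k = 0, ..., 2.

H_0 ≅ Z,  H_1 ≅ Z/2Z,  H_2 = 0.

K has 6 vertices, 15 edges, 10 triangles.
rank ∂_0 = 0, rank ∂_1 = 5 ⇒ b_0 = 6 − 0 − 5 = 1; all invariant factors of ∂_1 are 1 so no torsion. So H_0 = Z.
rank ∂_1 = 5, rank ∂_2 = 10 ⇒ b_1 = 15 − 5 − 10 = 0; ∂_2 has invariant factor(s) [2] giving torsion. So H_1 = Z/2Z.
rank ∂_2 = 10, rank ∂_3 = 0 ⇒ b_2 = 10 − 10 − 0 = 0. So H_2 = 0.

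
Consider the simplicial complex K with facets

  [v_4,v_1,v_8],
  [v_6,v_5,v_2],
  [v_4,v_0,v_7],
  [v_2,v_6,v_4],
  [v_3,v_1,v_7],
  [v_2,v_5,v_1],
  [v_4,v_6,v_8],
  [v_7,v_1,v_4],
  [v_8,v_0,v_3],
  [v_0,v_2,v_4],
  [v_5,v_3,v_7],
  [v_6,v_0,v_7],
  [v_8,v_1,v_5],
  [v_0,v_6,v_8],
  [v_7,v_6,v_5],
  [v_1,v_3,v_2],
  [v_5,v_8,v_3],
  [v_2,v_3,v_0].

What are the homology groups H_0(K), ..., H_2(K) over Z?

Order the vertices as v_0 < v_1 < v_2 < v_3 < v_4 < v_5 < v_6 < v_7 < v_8. Listing each simplex with vertices in this order, K has dimension 2 with simplices:

  0-simplices (9): [v_0], [v_1], [v_2], [v_3], [v_4], [v_5], [v_6], [v_7], [v_8]
  1-simplices (27): (27 of them)
  2-simplices (18): (18 of them)

giving chain groups C_0 ≅ Z^9, C_1 ≅ Z^27, C_2 ≅ Z^18.

∂_1: C_1 → C_0 sends each edge [p,q] (with p < q) to q − p. For instance
  ∂[v_5,v_7] = [v_7] − [v_5].
As a 9×27 matrix over Z this has rank 8, with invariant factors (1,1,1,1,1,1,1,1).

∂_2: C_2 → C_1 sends each 2-simplex [p,q,r] to [q,r] − [p,r] + [p,q]. For instance
  ∂[v_2,v_4,v_6] = [v_4,v_6] − [v_2,v_6] + [v_2,v_4],
  ∂[v_3,v_5,v_8] = [v_5,v_8] − [v_3,v_8] + [v_3,v_5].
The resulting 27×18 matrix has rank 18, and its Smith normal form has invariant factors (1,1,1,1,1,1,1,1,1,1,1,1,1,1,1,1,1,2).

Now H_k = ker ∂_k / im ∂_{k+1}, so:

  H_0: rank C_0 − rank ∂_1 = 9 − 8 = 1, and the invariant factors of ∂_1 are all 1, so H_0 ≅ Z.
  H_1: rank ker ∂_1 − rank ∂_2 = (27 − 8) − 18 = 1, and ∂_2 has invariant factor 2 > 1, so H_1 ≅ Z × Z/2.
  H_2: rank ker ∂_2 − rank ∂_3 = (18 − 18) − 0 = 0, and there is no ∂_3, so H_2 ≅ 0.

As a check, the Euler characteristic is 9 − 27 + 18 = 0, which agrees with 1 − 1 + 0 = 0.

H_0 ≅ Z,  H_1 ≅ Z × Z/2,  H_2 = 0.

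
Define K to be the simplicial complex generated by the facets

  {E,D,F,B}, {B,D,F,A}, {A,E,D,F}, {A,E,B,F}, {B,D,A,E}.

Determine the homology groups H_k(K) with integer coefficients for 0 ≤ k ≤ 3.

H_0 = Z,  H_1 = 0,  H_2 = 0,  H_3 = Z.

Fix the vertex order A < B < D < E < F and write every simplex with vertices in increasing order. Then dim K = 3 and the simplices of K are:

  0-simplices (5): A, B, D, E, F
  1-simplices (10): AB, AD, AE, AF, BD, BE, BF, DE, DF, EF
  2-simplices (10): ABD, ABE, ABF, ADE, ADF, AEF, BDE, BDF, BEF, DEF
  3-simplices (5): ABDE, ABDF, ABEF, ADEF, BDEF

giving chain groups C_0 ≅ Z^5, C_1 ≅ Z^10, C_2 ≅ Z^10, C_3 ≅ Z^5.

Boundary ∂_1: C_1 → C_0 sends each edge [p,q] (with p < q) to q − p.
The resulting 5×10 matrix has rank 4, and its Smith normal form has invariant factors (1,1,1,1).

The boundary map ∂_2: C_2 → C_1 acts by ∂[p,q,r] = [q,r] − [p,r] + [p,q]. For instance
  ∂ABF = BF − AF + AB,
  ∂DEF = EF − DF + DE.
The 10×10 boundary matrix has rank 6 and Smith normal form diag(1,1,1,1,1,1).

Boundary ∂_3: C_3 → C_2 sends each 3-simplex σ to the alternating sum Σ_i (−1)^i (σ with its i-th vertex removed). For instance
  ∂BDEF = DEF − BEF + BDF − BDE,
  ∂ABDE = BDE − ADE + ABE − ABD.
This gives a 10×5 integer matrix of rank 4; reducing to Smith normal form yields diagonal entries (1,1,1,1).

From H_k ≅ ker(∂_k) / im(∂_{k+1}) we obtain:

  H_0: rank C_0 − rank ∂_1 = 5 − 4 = 1, and the invariant factors of ∂_1 are all 1, so H_0 ≅ Z.
  H_1: rank ker ∂_1 − rank ∂_2 = (10 − 4) − 6 = 0, and the invariant factors of ∂_2 are all 1, so H_1 ≅ 0.
  H_2: rank ker ∂_2 − rank ∂_3 = (10 − 6) − 4 = 0, and the invariant factors of ∂_3 are all 1, so H_2 ≅ 0.
  H_3: rank ker ∂_3 − rank ∂_4 = (5 − 4) − 0 = 1, and there is no ∂_4, so H_3 ≅ Z.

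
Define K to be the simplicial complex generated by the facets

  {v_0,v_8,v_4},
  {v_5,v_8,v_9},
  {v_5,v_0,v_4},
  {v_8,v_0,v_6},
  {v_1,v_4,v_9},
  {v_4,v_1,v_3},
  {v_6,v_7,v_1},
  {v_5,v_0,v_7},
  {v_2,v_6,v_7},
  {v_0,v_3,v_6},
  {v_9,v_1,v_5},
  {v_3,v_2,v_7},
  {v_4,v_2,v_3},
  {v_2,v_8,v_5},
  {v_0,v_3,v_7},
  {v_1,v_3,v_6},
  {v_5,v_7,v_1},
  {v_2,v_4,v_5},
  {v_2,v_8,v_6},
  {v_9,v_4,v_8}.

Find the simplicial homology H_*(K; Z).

Order the vertices as v_0 < v_1 < v_2 < v_3 < v_4 < v_5 < v_6 < v_7 < v_8 < v_9. Listing each simplex with vertices in this order, K has dimension 2 with simplices:

  0-simplices (10): [v_0], [v_1], [v_2], [v_3], [v_4], [v_5], [v_6], [v_7], [v_8], [v_9]
  1-simplices (30): (30 of them)
  2-simplices (20): (20 of them)

Hence C_0 ≅ Z^10, C_1 ≅ Z^30, C_2 ≅ Z^20.

The boundary map ∂_1: C_1 → C_0 maps an edge to its endpoints' difference, ∂[p,q] = q − p. For instance
  ∂[v_0,v_4] = [v_4] − [v_0].
This gives a 10×30 integer matrix of rank 9; reducing to Smith normal form yields diagonal entries (1,1,1,1,1,1,1,1,1).

∂_2: C_2 → C_1 sends each 2-simplex [p,q,r] to [q,r] − [p,r] + [p,q]. For instance
  ∂[v_0,v_5,v_7] = [v_5,v_7] − [v_0,v_7] + [v_0,v_5],
  ∂[v_2,v_3,v_4] = [v_3,v_4] − [v_2,v_4] + [v_2,v_3].
The resulting 30×20 matrix has rank 20, and its Smith normal form has invariant factors (1,1,1,1,1,1,1,1,1,1,1,1,1,1,1,1,1,1,1,2).

Reading off H_k = ker ∂_k / im ∂_{k+1}:

  H_0: rank C_0 − rank ∂_1 = 10 − 9 = 1, and the invariant factors of ∂_1 are all 1, so H_0 ≅ Z.
  H_1: rank ker ∂_1 − rank ∂_2 = (30 − 9) − 20 = 1, and ∂_2 has invariant factor 2 > 1, so H_1 ≅ Z ⊕ Z/2.
  H_2: rank ker ∂_2 − rank ∂_3 = (20 − 20) − 0 = 0, and there is no ∂_3, so H_2 ≅ 0.

H_0 ≅ Z,  H_1 ≅ Z ⊕ Z/2,  H_2 = 0.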